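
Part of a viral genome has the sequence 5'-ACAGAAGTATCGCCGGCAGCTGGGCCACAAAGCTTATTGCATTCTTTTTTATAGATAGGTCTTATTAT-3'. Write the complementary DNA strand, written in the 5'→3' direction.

5'-ATAATAAGACCTATCTATAAAAAAGAATGCAATAAGCTTTGTGGCCCAGCTGCCGGCGATACTTCTGT-3'

Pairing A↔T and G↔C gives TGTCTTCATAGCGGCCGTCGACCCGGTGTTTCGAATAACGTAAGAAAAAATATCTATCCAGAATAATA, running 3'→5'. Reverse for the 5'→3' convention.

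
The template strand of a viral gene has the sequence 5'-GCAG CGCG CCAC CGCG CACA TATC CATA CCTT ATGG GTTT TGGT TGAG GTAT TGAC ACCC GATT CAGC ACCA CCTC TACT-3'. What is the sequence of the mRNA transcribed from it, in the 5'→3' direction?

5'-AGUAGAGGUGGUGCUGAAUCGGGUGUCAAUACCUCAACCAAAACCCAUAAGGUAUGGAUAUGUGCGCGGUGGCGCGCUGC-3'

The mRNA has the sequence of the coding strand (reverse complement of the template) with T→U. Reverse complement of GCAGCGCGCCACCGCGCACATATCCATACCTTATGGGTTTTGGTTGAGGTATTGACACCCGATTCAGCACCACCTCTACT is AGTAGAGGTGGTGCTGAATCGGGTGTCAATACCTCAACCAAAACCCATAAGGTATGGATATGTGCGCGGTGGCGCGCTGC; then T→U.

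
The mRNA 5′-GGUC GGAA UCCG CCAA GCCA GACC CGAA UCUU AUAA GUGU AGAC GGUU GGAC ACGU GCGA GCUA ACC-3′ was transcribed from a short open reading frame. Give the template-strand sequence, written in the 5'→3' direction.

Replace U with T to get the coding DNA strand: GGTCGGAATCCGCCAAGCCAGACCCGAATCTTATAAGTGTAGACGGTTGGACACGTGCGAGCTAACC. The template strand is its reverse complement (complement CCAGCCTTAGGCGGTTCGGTCTGGGCTTAGAATATTCACATCTGCCAACCTGTGCACGCTCGATTGG, then reverse).

5'-GGTTAGCTCGCACGTGTCCAACCGTCTACACTTATAAGATTCGGGTCTGGCTTGGCGGATTCCGACC-3'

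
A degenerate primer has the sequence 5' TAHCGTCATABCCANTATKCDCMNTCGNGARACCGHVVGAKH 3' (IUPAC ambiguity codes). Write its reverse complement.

5'-DMTCBBDCGGTYTCNCGANKGHGMATANTGGVTATGACGDTA-3'

Standard pairs A↔T, G↔C; ambiguity codes pair R↔Y, M↔K, B↔V, D↔H, N↔N. Complement (ATDGCAGTATVGGTNATAMGHGKNAGCNCTYTGGCDBBCTMD), then reverse for 5'→3'.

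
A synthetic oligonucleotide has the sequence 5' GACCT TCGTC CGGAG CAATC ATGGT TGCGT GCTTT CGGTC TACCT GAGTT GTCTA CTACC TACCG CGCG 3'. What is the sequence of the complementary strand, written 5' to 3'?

The complement of GACCTTCGTCCGGAGCAATCATGGTTGCGTGCTTTCGGTCTACCTGAGTTGTCTACTACCTACCGCGCG is CTGGAAGCAGGCCTCGTTAGTACCAACGCACGAAAGCCAGATGGACTCAACAGATGATGGATGGCGCGC (A↔T, G↔C). DNA strands are antiparallel, so the complementary strand runs 3'→5'; reversing gives the 5'→3' form.

5'-CGCGCGGTAGGTAGTAGACAACTCAGGTAGACCGAAAGCACGCAACCATGATTGCTCCGGACGAAGGTC-3'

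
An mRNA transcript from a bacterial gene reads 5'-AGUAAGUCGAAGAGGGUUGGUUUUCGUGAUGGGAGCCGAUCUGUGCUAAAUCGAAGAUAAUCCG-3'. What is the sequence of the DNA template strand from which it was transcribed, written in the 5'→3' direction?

Replace U with T to get the coding DNA strand: AGTAAGTCGAAGAGGGTTGGTTTTCGTGATGGGAGCCGATCTGTGCTAAATCGAAGATAATCCG. The template strand is its reverse complement (complement TCATTCAGCTTCTCCCAACCAAAAGCACTACCCTCGGCTAGACACGATTTAGCTTCTATTAGGC, then reverse).

5′-CGGATTATCTTCGATTTAGCACAGATCGGCTCCCATCACGAAAACCAACCCTCTTCGACTTACT-3′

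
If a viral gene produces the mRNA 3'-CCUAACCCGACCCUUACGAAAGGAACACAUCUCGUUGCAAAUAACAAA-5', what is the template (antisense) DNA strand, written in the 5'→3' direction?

5'-GGATTGGGCTGGGAATGCTTTCCTTGTGTAGAGCAACGTTTATTGTTT-3'

Written 5'→3' the mRNA is AAACAAUAAACGUUGCUCUACACAAGGAAAGCAUUCCCAGCCCAAUCC, so the coding DNA strand is AAACAATAAACGTTGCTCTACACAAGGAAAGCATTCCCAGCCCAATCC. The template is its reverse complement.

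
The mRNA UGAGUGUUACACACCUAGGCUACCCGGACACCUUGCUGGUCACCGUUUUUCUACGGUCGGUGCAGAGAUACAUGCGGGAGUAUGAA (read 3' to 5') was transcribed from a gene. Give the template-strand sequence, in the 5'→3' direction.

5'-ACTCACAATGTGTGGATCCGATGGGCCTGTGGAACGACCAGTGGCAAAAAGATGCCAGCCACGTCTCTATGTACGCCCTCATACTT-3'

Written 5'→3' the mRNA is AAGUAUGAGGGCGUACAUAGAGACGUGGCUGGCAUCUUUUUGCCACUGGUCGUUCCACAGGCCCAUCGGAUCCACACAUUGUGAGU, so the coding DNA strand is AAGTATGAGGGCGTACATAGAGACGTGGCTGGCATCTTTTTGCCACTGGTCGTTCCACAGGCCCATCGGATCCACACATTGTGAGT. The template is its reverse complement.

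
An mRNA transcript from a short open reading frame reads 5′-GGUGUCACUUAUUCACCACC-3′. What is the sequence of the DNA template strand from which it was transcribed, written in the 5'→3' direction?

Replace U with T to get the coding DNA strand: GGTGTCACTTATTCACCACC. The template strand is its reverse complement (complement CCACAGTGAATAAGTGGTGG, then reverse).

5'-GGTGGTGAATAAGTGACACC-3'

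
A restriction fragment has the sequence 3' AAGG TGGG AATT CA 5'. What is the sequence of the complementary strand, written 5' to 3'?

The strand is given 3'→5', so its complement runs 5'→3' in the same left-to-right order: pair each base A↔T, G↔C.

5′-TTCCACCCTTAAGT-3′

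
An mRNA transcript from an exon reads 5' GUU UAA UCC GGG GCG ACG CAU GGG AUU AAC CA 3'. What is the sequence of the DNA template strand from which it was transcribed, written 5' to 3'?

Replace U with T to get the coding DNA strand: GTTTAATCCGGGGCGACGCATGGGATTAACCA. The template strand is its reverse complement (complement CAAATTAGGCCCCGCTGCGTACCCTAATTGGT, then reverse).

5'-TGGTTAATCCCATGCGTCGCCCCGGATTAAAC-3'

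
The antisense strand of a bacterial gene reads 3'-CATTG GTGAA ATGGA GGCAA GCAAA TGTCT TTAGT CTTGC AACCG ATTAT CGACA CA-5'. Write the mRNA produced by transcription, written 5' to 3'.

Reading the template 3'→5' as shown, RNA polymerase pairs each base (A→U, T→A, G↔C) to build mRNA 5'→3' directly.

5'-GUAACCACUUUACCUCCGUUCGUUUACAGAAAUCAGAACGUUGGCUAAUAGCUGUGU-3'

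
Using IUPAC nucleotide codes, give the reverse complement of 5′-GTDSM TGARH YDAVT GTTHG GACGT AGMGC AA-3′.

Standard pairs A↔T, G↔C; ambiguity codes pair R↔Y, M↔K, S↔S, D↔H, V↔B. Complement (CAHSKACTYDRHTBACAADCCTGCATCKCGTT), then reverse for 5'→3'.

5'-TTGCKCTACGTCCDAACABTHRDYTCAKSHAC-3'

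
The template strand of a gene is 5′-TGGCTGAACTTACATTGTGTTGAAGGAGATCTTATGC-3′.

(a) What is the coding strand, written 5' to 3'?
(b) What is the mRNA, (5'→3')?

(a) The coding strand is the reverse complement of the template: complement ACCGACTTGAATGTAACACAACTTCCTCTAGAATACG, then reverse.
(b) mRNA has the coding-strand sequence with T→U.

(a) 5'-GCATAAGATCTCCTTCAACACAATGTAAGTTCAGCCA-3'
(b) 5'-GCAUAAGAUCUCCUUCAACACAAUGUAAGUUCAGCCA-3'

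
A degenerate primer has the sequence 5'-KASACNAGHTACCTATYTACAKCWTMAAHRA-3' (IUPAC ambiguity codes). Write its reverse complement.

Standard pairs A↔T, G↔C; ambiguity codes pair R↔Y, M↔K, W↔W, S↔S, H↔D, N↔N. Complement (MTSTGNTCDATGGATARATGTMGWAKTTDYT), then reverse for 5'→3'.

5'-TYDTTKAWGMTGTARATAGGTADCTNGTSTM-3'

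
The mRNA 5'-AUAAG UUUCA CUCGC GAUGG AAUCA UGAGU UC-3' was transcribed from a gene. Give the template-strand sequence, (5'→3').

5'-GAACTCATGATTCCATCGCGAGTGAAACTTAT-3'

Replace U with T to get the coding DNA strand: ATAAGTTTCACTCGCGATGGAATCATGAGTTC. The template strand is its reverse complement (complement TATTCAAAGTGAGCGCTACCTTAGTACTCAAG, then reverse).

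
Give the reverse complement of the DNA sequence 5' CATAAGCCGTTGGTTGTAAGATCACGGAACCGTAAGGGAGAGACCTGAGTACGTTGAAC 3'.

Reading the sequence 3'→5' and pairing each base (A↔T, G↔C) gives the reverse complement directly.

5'-GTTCAACGTACTCAGGTCTCTCCCTTACGGTTCCGTGATCTTACAACCAACGGCTTATG-3'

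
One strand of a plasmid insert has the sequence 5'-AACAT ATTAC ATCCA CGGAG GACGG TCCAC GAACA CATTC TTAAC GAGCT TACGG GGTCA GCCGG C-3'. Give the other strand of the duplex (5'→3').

Pairing A↔T and G↔C gives TTGTATAATGTAGGTGCCTCCTGCCAGGTGCTTGTGTAAGAATTGCTCGAATGCCCCAGTCGGCCG, running 3'→5'. Reverse for the 5'→3' convention.

5′-GCCGGCTGACCCCGTAAGCTCGTTAAGAATGTGTTCGTGGACCGTCCTCCGTGGATGTAATATGTT-3′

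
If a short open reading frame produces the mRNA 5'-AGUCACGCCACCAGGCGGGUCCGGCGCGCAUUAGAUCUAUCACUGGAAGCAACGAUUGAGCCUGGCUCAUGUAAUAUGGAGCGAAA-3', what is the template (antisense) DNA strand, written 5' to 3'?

Replace U with T to get the coding DNA strand: AGTCACGCCACCAGGCGGGTCCGGCGCGCATTAGATCTATCACTGGAAGCAACGATTGAGCCTGGCTCATGTAATATGGAGCGAAA. The template strand is its reverse complement (complement TCAGTGCGGTGGTCCGCCCAGGCCGCGCGTAATCTAGATAGTGACCTTCGTTGCTAACTCGGACCGAGTACATTATACCTCGCTTT, then reverse).

5′-TTTCGCTCCATATTACATGAGCCAGGCTCAATCGTTGCTTCCAGTGATAGATCTAATGCGCGCCGGACCCGCCTGGTGGCGTGACT-3′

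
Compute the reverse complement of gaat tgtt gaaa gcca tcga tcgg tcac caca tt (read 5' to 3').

5'-AATGTGGTGACCGATCGATGGCTTTCAACAATTC-3'

Complement each base (A↔T, G↔C): CTTAACAACTTTCGGTAGCTAGCCAGTGGTGTAA. Then reverse.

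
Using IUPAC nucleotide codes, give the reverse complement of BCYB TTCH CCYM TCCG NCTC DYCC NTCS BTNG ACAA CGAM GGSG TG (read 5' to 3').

5'-CACSCCKTCGTTGTCNAVSGANGGRHGAGNCGGAKRGGDGAAVRGV-3'

Standard pairs A↔T, G↔C; ambiguity codes pair Y↔R, M↔K, S↔S, B↔V, D↔H, N↔N. Complement (VGRVAAGDGGRKAGGCNGAGHRGGNAGSVANCTGTTGCTKCCSCAC), then reverse for 5'→3'.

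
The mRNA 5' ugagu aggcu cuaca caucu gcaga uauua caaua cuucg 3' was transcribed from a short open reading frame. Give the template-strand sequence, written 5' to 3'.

Replace U with T to get the coding DNA strand: TGAGTAGGCTCTACACATCTGCAGATATTACAATACTTCG. The template strand is its reverse complement (complement ACTCATCCGAGATGTGTAGACGTCTATAATGTTATGAAGC, then reverse).

5'-CGAAGTATTGTAATATCTGCAGATGTGTAGAGCCTACTCA-3'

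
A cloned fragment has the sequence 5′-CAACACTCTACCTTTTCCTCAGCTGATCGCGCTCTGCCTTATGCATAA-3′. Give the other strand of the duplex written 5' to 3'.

5'-TTATGCATAAGGCAGAGCGCGATCAGCTGAGGAAAAGGTAGAGTGTTG-3'

Pairing A↔T and G↔C gives GTTGTGAGATGGAAAAGGAGTCGACTAGCGCGAGACGGAATACGTATT, running 3'→5'. Reverse for the 5'→3' convention.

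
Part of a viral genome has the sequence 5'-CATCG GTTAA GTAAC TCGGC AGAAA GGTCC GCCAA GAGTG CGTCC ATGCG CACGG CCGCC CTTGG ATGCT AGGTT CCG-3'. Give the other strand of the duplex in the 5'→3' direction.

5'-CGGAACCTAGCATCCAAGGGCGGCCGTGCGCATGGACGCACTCTTGGCGGACCTTTCTGCCGAGTTACTTAACCGATG-3'

The complement of CATCGGTTAAGTAACTCGGCAGAAAGGTCCGCCAAGAGTGCGTCCATGCGCACGGCCGCCCTTGGATGCTAGGTTCCG is GTAGCCAATTCATTGAGCCGTCTTTCCAGGCGGTTCTCACGCAGGTACGCGTGCCGGCGGGAACCTACGATCCAAGGC (A↔T, G↔C). DNA strands are antiparallel, so the complementary strand runs 3'→5'; reversing gives the 5'→3' form.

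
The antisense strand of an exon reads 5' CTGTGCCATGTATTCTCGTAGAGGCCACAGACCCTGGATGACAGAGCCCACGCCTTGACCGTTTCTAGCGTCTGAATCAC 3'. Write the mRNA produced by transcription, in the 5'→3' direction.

5'-GUGAUUCAGACGCUAGAAACGGUCAAGGCGUGGGCUCUGUCAUCCAGGGUCUGUGGCCUCUACGAGAAUACAUGGCACAG-3'

The mRNA has the sequence of the coding strand (reverse complement of the template) with T→U. Reverse complement of CTGTGCCATGTATTCTCGTAGAGGCCACAGACCCTGGATGACAGAGCCCACGCCTTGACCGTTTCTAGCGTCTGAATCAC is GTGATTCAGACGCTAGAAACGGTCAAGGCGTGGGCTCTGTCATCCAGGGTCTGTGGCCTCTACGAGAATACATGGCACAG; then T→U.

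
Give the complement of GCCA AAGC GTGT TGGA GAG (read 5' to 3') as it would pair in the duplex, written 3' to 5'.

3'-CGGTTTCGCACAACCTCTC-5'

Base-pairing A↔T, G↔C gives the complement. The complementary strand is antiparallel, so paired with a 5'→3' strand it runs 3'→5'.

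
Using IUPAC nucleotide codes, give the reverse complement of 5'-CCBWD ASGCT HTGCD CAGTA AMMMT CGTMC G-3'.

Standard pairs A↔T, G↔C; ambiguity codes pair M↔K, W↔W, S↔S, B↔V, D↔H. Complement (GGVWHTSCGADACGHGTCATTKKKAGCAKGC), then reverse for 5'→3'.

5'-CGKACGAKKKTTACTGHGCADAGCSTHWVGG-3'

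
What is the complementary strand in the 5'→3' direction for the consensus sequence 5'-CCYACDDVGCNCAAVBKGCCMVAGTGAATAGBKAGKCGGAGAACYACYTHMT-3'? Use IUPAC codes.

5'-AKDARGTRGTTCTCCGMCTMVCTATTCACTBKGGCMVBTTGNGCBHHGTRGG-3'

Standard pairs A↔T, G↔C; ambiguity codes pair Y↔R, M↔K, B↔V, D↔H, N↔N. Complement (GGRTGHHBCGNGTTBVMCGGKBTCACTTATCVMTCMGCCTCTTGRTGRADKA), then reverse for 5'→3'.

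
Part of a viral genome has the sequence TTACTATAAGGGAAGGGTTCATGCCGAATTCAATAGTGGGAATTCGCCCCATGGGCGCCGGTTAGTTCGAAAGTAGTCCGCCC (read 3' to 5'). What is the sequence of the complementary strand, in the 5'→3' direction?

The strand is given 3'→5', so its complement runs 5'→3' in the same left-to-right order: pair each base A↔T, G↔C.

5'-AATGATATTCCCTTCCCAAGTACGGCTTAAGTTATCACCCTTAAGCGGGGTACCCGCGGCCAATCAAGCTTTCATCAGGCGGG-3'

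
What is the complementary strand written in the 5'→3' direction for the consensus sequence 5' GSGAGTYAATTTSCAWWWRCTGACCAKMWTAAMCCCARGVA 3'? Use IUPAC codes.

5′-TBCYTGGGKTTAWKMTGGTCAGYWWWTGSAAATTRACTCSC-3′

Standard pairs A↔T, G↔C; ambiguity codes pair R↔Y, M↔K, W↔W, S↔S, V↔B. Complement (CSCTCARTTAAASGTWWWYGACTGGTMKWATTKGGGTYCBT), then reverse for 5'→3'.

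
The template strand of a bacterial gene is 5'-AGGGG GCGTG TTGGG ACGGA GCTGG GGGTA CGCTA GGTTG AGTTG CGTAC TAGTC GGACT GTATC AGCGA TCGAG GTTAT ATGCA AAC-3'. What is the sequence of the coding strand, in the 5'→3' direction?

5'-GTTTGCATATAACCTCGATCGCTGATACAGTCCGACTAGTACGCAACTCAACCTAGCGTACCCCCAGCTCCGTCCCAACACGCCCCCT-3'

The coding strand is complementary and antiparallel to the template: take the complement (A↔T, G↔C) and reverse.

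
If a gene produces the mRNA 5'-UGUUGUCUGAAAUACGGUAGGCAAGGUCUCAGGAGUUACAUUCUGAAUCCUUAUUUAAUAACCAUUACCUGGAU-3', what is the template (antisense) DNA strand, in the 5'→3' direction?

5'-ATCCAGGTAATGGTTATTAAATAAGGATTCAGAATGTAACTCCTGAGACCTTGCCTACCGTATTTCAGACAACA-3'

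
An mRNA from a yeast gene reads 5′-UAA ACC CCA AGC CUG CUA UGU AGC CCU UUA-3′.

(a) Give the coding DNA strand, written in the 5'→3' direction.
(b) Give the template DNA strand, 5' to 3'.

(a) 5'-TAAACCCCAAGCCTGCTATGTAGCCCTTTA-3'
(b) 5'-TAAAGGGCTACATAGCAGGCTTGGGGTTTA-3'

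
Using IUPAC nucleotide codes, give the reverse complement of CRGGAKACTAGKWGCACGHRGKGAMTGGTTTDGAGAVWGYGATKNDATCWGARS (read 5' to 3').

Standard pairs A↔T, G↔C; ambiguity codes pair R↔Y, M↔K, W↔W, S↔S, D↔H, V↔B, N↔N. Complement (GYCCTMTGATCMWCGTGCDYCMCTKACCAAAHCTCTBWCRCTAMNHTAGWCTYS), then reverse for 5'→3'.

5'-SYTCWGATHNMATCRCWBTCTCHAAACCAKTCMCYDCGTGCWMCTAGTMTCCYG-3'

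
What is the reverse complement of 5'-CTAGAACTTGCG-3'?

5'-CGCAAGTTCTAG-3'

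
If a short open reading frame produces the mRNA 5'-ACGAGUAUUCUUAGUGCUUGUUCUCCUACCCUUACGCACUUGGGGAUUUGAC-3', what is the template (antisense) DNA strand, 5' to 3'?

5'-GTCAAATCCCCAAGTGCGTAAGGGTAGGAGAACAAGCACTAAGAATACTCGT-3'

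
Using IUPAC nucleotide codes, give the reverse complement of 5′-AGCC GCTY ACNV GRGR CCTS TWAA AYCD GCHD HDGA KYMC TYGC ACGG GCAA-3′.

5′-TTGCCCGTGCRAGKRMTCHDHDGCHGRTTTWASAGGYCYCBNGTRAGCGGCT-3′

Standard pairs A↔T, G↔C; ambiguity codes pair R↔Y, M↔K, W↔W, S↔S, D↔H, V↔B, N↔N. Complement (TCGGCGARTGNBCYCYGGASAWTTTRGHCGDHDHCTMRKGARCGTGCCCGTT), then reverse for 5'→3'.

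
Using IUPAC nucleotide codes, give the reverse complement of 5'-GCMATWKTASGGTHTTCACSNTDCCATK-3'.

5'-MATGGHANSGTGAADACCSTAMWATKGC-3'

Standard pairs A↔T, G↔C; ambiguity codes pair M↔K, W↔W, S↔S, D↔H, N↔N. Complement (CGKTAWMATSCCADAAGTGSNAHGGTAM), then reverse for 5'→3'.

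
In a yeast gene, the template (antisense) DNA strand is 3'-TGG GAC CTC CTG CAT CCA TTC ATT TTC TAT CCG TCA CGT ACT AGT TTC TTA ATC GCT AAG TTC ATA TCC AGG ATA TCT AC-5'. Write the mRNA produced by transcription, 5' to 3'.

5'-ACCCUGGAGGACGUAGGUAAGUAAAAGAUAGGCAGUGCAUGAUCAAAGAAUUAGCGAUUCAAGUAUAGGUCCUAUAGAUG-3'

Reading the template 3'→5' as shown, RNA polymerase pairs each base (A→U, T→A, G↔C) to build mRNA 5'→3' directly.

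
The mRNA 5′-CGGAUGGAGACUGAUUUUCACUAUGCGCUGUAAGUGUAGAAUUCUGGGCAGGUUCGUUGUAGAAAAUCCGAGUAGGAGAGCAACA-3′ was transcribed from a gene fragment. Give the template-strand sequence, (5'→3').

Replace U with T to get the coding DNA strand: CGGATGGAGACTGATTTTCACTATGCGCTGTAAGTGTAGAATTCTGGGCAGGTTCGTTGTAGAAAATCCGAGTAGGAGAGCAACA. The template strand is its reverse complement (complement GCCTACCTCTGACTAAAAGTGATACGCGACATTCACATCTTAAGACCCGTCCAAGCAACATCTTTTAGGCTCATCCTCTCGTTGT, then reverse).

5'-TGTTGCTCTCCTACTCGGATTTTCTACAACGAACCTGCCCAGAATTCTACACTTACAGCGCATAGTGAAAATCAGTCTCCATCCG-3'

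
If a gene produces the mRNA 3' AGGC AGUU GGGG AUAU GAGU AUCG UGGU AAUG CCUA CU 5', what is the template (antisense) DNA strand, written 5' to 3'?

5'-TCCGTCAACCCCTATACTCATAGCACCATTACGGATGA-3'

Written 5'→3' the mRNA is UCAUCCGUAAUGGUGCUAUGAGUAUAGGGGUUGACGGA, so the coding DNA strand is TCATCCGTAATGGTGCTATGAGTATAGGGGTTGACGGA. The template is its reverse complement.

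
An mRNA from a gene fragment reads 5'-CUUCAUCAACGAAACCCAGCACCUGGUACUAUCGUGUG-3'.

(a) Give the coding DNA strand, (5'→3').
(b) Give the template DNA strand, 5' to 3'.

(a) 5′-CTTCATCAACGAAACCCAGCACCTGGTACTATCGTGTG-3′
(b) 5'-CACACGATAGTACCAGGTGCTGGGTTTCGTTGATGAAG-3'

(a) The coding strand matches the mRNA with U→T.
(b) The template strand is the reverse complement of the coding strand.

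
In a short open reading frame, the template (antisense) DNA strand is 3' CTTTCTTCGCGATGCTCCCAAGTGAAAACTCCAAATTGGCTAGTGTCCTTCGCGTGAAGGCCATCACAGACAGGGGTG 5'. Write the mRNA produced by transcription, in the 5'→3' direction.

Reading the template 3'→5' as shown, RNA polymerase pairs each base (A→U, T→A, G↔C) to build mRNA 5'→3' directly.

5′-GAAAGAAGCGCUACGAGGGUUCACUUUUGAGGUUUAACCGAUCACAGGAAGCGCACUUCCGGUAGUGUCUGUCCCCAC-3′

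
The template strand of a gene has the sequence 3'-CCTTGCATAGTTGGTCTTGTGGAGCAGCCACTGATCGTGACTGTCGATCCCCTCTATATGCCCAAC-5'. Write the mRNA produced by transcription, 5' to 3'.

Reading the template 3'→5' as shown, RNA polymerase pairs each base (A→U, T→A, G↔C) to build mRNA 5'→3' directly.

5'-GGAACGUAUCAACCAGAACACCUCGUCGGUGACUAGCACUGACAGCUAGGGGAGAUAUACGGGUUG-3'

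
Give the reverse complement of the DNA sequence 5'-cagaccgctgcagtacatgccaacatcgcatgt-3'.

5'-ACATGCGATGTTGGCATGTACTGCAGCGGTCTG-3'

Complement each base (A↔T, G↔C): GTCTGGCGACGTCATGTACGGTTGTAGCGTACA. Then reverse.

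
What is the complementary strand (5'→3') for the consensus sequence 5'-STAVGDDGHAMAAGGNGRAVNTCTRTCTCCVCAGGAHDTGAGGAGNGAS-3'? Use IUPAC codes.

5'-STCNCTCCTCAHDTCCTGBGGAGAYAGANBTYCNCCTTKTDCHHCBTAS-3'

Standard pairs A↔T, G↔C; ambiguity codes pair R↔Y, M↔K, S↔S, D↔H, V↔B, N↔N. Complement (SATBCHHCDTKTTCCNCYTBNAGAYAGAGGBGTCCTDHACTCCTCNCTS), then reverse for 5'→3'.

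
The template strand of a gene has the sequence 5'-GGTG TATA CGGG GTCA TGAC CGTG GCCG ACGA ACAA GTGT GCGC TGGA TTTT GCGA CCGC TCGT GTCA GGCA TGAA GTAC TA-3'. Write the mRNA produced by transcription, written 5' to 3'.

5'-UAGUACUUCAUGCCUGACACGAGCGGUCGCAAAAUCCAGCGCACACUUGUUCGUCGGCCACGGUCAUGACCCCGUAUACACC-3'

RNA polymerase reads the template 3'→5' and synthesizes mRNA 5'→3' by base-pairing (A→U, T→A, G↔C). The complement of the template is CCACATATGCCCCAGTACTGGCACCGGCTGCTTGTTCACACGCGACCTAAAACGCTGGCGAGCACAGTCCGTACTTCATGAT; antiparallel, so 5'→3' the coding strand is TAGTACTTCATGCCTGACACGAGCGGTCGCAAAATCCAGCGCACACTTGTTCGTCGGCCACGGTCATGACCCCGTATACACC. Replace T with U for the mRNA.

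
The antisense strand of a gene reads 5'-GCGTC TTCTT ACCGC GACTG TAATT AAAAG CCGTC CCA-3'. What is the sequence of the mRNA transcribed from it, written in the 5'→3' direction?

RNA polymerase reads the template 3'→5' and synthesizes mRNA 5'→3' by base-pairing (A→U, T→A, G↔C). The complement of the template is CGCAGAAGAATGGCGCTGACATTAATTTTCGGCAGGGT; antiparallel, so 5'→3' the coding strand is TGGGACGGCTTTTAATTACAGTCGCGGTAAGAAGACGC. Replace T with U for the mRNA.

5'-UGGGACGGCUUUUAAUUACAGUCGCGGUAAGAAGACGC-3'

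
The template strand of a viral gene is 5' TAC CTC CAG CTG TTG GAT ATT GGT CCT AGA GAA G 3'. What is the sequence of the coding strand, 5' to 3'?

5'-CTTCTCTAGGACCAATATCCAACAGCTGGAGGTA-3'

The coding strand is complementary and antiparallel to the template: take the complement (A↔T, G↔C) and reverse.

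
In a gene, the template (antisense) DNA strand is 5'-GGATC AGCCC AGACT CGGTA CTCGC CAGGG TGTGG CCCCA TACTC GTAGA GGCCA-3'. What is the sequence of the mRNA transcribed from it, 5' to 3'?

5'-UGGCCUCUACGAGUAUGGGGCCACACCCUGGCGAGUACCGAGUCUGGGCUGAUCC-3'

RNA polymerase reads the template 3'→5' and synthesizes mRNA 5'→3' by base-pairing (A→U, T→A, G↔C). The complement of the template is CCTAGTCGGGTCTGAGCCATGAGCGGTCCCACACCGGGGTATGAGCATCTCCGGT; antiparallel, so 5'→3' the coding strand is TGGCCTCTACGAGTATGGGGCCACACCCTGGCGAGTACCGAGTCTGGGCTGATCC. Replace T with U for the mRNA.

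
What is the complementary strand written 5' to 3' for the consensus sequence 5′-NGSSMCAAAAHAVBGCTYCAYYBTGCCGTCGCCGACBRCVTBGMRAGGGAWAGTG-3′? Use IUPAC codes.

5′-CACTWTCCCTYKCVABGYVGTCGGCGACGGCAVRRTGRAGCVBTDTTTTGKSSCN-3′

Standard pairs A↔T, G↔C; ambiguity codes pair R↔Y, M↔K, W↔W, S↔S, B↔V, H↔D, N↔N. Complement (NCSSKGTTTTDTBVCGARGTRRVACGGCAGCGGCTGVYGBAVCKYTCCCTWTCAC), then reverse for 5'→3'.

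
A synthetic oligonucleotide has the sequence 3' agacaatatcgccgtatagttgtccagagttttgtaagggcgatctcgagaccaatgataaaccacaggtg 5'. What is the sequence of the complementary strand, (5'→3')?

5′-TCTGTTATAGCGGCATATCAACAGGTCTCAAAACATTCCCGCTAGAGCTCTGGTTACTATTTGGTGTCCAC-3′

The strand is given 3'→5', so its complement runs 5'→3' in the same left-to-right order: pair each base A↔T, G↔C.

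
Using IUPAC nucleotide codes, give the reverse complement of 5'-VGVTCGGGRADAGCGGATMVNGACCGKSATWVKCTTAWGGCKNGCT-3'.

Standard pairs A↔T, G↔C; ambiguity codes pair R↔Y, M↔K, W↔W, S↔S, D↔H, V↔B, N↔N. Complement (BCBAGCCCYTHTCGCCTAKBNCTGGCMSTAWBMGAATWCCGMNCGA), then reverse for 5'→3'.

5'-AGCNMGCCWTAAGMBWATSMCGGTCNBKATCCGCTHTYCCCGABCB-3'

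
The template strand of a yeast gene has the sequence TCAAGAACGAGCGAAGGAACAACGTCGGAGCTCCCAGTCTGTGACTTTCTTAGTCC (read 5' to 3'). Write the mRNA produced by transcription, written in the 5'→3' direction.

RNA polymerase reads the template 3'→5' and synthesizes mRNA 5'→3' by base-pairing (A→U, T→A, G↔C). The complement of the template is AGTTCTTGCTCGCTTCCTTGTTGCAGCCTCGAGGGTCAGACACTGAAAGAATCAGG; antiparallel, so 5'→3' the coding strand is GGACTAAGAAAGTCACAGACTGGGAGCTCCGACGTTGTTCCTTCGCTCGTTCTTGA. Replace T with U for the mRNA.

5′-GGACUAAGAAAGUCACAGACUGGGAGCUCCGACGUUGUUCCUUCGCUCGUUCUUGA-3′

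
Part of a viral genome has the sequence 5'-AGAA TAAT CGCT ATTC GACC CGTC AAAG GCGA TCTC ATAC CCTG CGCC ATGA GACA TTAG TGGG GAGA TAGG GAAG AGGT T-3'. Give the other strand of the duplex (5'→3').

The complement of AGAATAATCGCTATTCGACCCGTCAAAGGCGATCTCATACCCTGCGCCATGAGACATTAGTGGGGAGATAGGGAAGAGGTT is TCTTATTAGCGATAAGCTGGGCAGTTTCCGCTAGAGTATGGGACGCGGTACTCTGTAATCACCCCTCTATCCCTTCTCCAA (A↔T, G↔C). DNA strands are antiparallel, so the complementary strand runs 3'→5'; reversing gives the 5'→3' form.

5′-AACCTCTTCCCTATCTCCCCACTAATGTCTCATGGCGCAGGGTATGAGATCGCCTTTGACGGGTCGAATAGCGATTATTCT-3′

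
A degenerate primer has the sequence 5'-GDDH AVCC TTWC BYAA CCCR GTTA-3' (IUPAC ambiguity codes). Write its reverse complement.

Standard pairs A↔T, G↔C; ambiguity codes pair R↔Y, W↔W, B↔V, D↔H. Complement (CHHDTBGGAAWGVRTTGGGYCAAT), then reverse for 5'→3'.

5′-TAACYGGGTTRVGWAAGGBTDHHC-3′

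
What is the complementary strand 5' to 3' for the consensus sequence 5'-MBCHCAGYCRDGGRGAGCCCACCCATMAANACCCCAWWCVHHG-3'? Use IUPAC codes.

5'-CDDBGWWTGGGGTNTTKATGGGTGGGCTCYCCHYGRCTGDGVK-3'

Standard pairs A↔T, G↔C; ambiguity codes pair R↔Y, M↔K, W↔W, B↔V, D↔H, N↔N. Complement (KVGDGTCRGYHCCYCTCGGGTGGGTAKTTNTGGGGTWWGBDDC), then reverse for 5'→3'.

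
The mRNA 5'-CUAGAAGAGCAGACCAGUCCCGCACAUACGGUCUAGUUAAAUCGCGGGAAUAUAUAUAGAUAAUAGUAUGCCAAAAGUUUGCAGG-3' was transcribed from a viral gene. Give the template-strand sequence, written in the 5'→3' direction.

Replace U with T to get the coding DNA strand: CTAGAAGAGCAGACCAGTCCCGCACATACGGTCTAGTTAAATCGCGGGAATATATATAGATAATAGTATGCCAAAAGTTTGCAGG. The template strand is its reverse complement (complement GATCTTCTCGTCTGGTCAGGGCGTGTATGCCAGATCAATTTAGCGCCCTTATATATATCTATTATCATACGGTTTTCAAACGTCC, then reverse).

5'-CCTGCAAACTTTTGGCATACTATTATCTATATATATTCCCGCGATTTAACTAGACCGTATGTGCGGGACTGGTCTGCTCTTCTAG-3'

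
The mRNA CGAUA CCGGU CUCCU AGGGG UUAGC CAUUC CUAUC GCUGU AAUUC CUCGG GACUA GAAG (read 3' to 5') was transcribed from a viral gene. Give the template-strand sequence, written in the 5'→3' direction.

5'-GCTATGGCCAGAGGATCCCCAATCGGTAAGGATAGCGACATTAAGGAGCCCTGATCTTC-3'

Written 5'→3' the mRNA is GAAGAUCAGGGCUCCUUAAUGUCGCUAUCCUUACCGAUUGGGGAUCCUCUGGCCAUAGC, so the coding DNA strand is GAAGATCAGGGCTCCTTAATGTCGCTATCCTTACCGATTGGGGATCCTCTGGCCATAGC. The template is its reverse complement.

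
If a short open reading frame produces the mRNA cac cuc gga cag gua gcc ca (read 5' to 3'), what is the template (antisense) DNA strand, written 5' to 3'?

5'-TGGGCTACCTGTCCGAGGTG-3'

Replace U with T to get the coding DNA strand: CACCTCGGACAGGTAGCCCA. The template strand is its reverse complement (complement GTGGAGCCTGTCCATCGGGT, then reverse).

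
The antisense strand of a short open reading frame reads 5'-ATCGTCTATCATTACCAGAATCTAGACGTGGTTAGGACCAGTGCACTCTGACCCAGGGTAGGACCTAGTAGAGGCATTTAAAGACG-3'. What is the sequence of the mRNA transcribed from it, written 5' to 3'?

The mRNA has the sequence of the coding strand (reverse complement of the template) with T→U. Reverse complement of ATCGTCTATCATTACCAGAATCTAGACGTGGTTAGGACCAGTGCACTCTGACCCAGGGTAGGACCTAGTAGAGGCATTTAAAGACG is CGTCTTTAAATGCCTCTACTAGGTCCTACCCTGGGTCAGAGTGCACTGGTCCTAACCACGTCTAGATTCTGGTAATGATAGACGAT; then T→U.

5'-CGUCUUUAAAUGCCUCUACUAGGUCCUACCCUGGGUCAGAGUGCACUGGUCCUAACCACGUCUAGAUUCUGGUAAUGAUAGACGAU-3'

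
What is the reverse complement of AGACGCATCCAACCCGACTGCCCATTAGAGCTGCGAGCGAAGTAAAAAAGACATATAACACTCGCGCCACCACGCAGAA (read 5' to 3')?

Reading the sequence 3'→5' and pairing each base (A↔T, G↔C) gives the reverse complement directly.

5'-TTCTGCGTGGTGGCGCGAGTGTTATATGTCTTTTTTACTTCGCTCGCAGCTCTAATGGGCAGTCGGGTTGGATGCGTCT-3'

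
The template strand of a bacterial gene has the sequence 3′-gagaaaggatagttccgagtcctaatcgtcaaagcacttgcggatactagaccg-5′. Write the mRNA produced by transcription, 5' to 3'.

5'-CUCUUUCCUAUCAAGGCUCAGGAUUAGCAGUUUCGUGAACGCCUAUGAUCUGGC-3'

Reading the template 3'→5' as shown, RNA polymerase pairs each base (A→U, T→A, G↔C) to build mRNA 5'→3' directly.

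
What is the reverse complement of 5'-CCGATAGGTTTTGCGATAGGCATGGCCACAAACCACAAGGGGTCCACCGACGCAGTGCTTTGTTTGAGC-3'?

5'-GCTCAAACAAAGCACTGCGTCGGTGGACCCCTTGTGGTTTGTGGCCATGCCTATCGCAAAACCTATCGG-3'

Complement each base (A↔T, G↔C): GGCTATCCAAAACGCTATCCGTACCGGTGTTTGGTGTTCCCCAGGTGGCTGCGTCACGAAACAAACTCG. Then reverse.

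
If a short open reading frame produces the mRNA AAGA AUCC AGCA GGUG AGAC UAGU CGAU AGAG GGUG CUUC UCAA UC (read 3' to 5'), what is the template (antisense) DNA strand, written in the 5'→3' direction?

Written 5'→3' the mRNA is CUAACUCUUCGUGGGAGAUAGCUGAUCAGAGUGGACGACCUAAGAA, so the coding DNA strand is CTAACTCTTCGTGGGAGATAGCTGATCAGAGTGGACGACCTAAGAA. The template is its reverse complement.

5'-TTCTTAGGTCGTCCACTCTGATCAGCTATCTCCCACGAAGAGTTAG-3'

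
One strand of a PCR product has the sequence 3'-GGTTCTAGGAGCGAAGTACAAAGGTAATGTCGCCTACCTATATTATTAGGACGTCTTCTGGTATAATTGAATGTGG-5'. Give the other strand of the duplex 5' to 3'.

The strand is given 3'→5', so its complement runs 5'→3' in the same left-to-right order: pair each base A↔T, G↔C.

5'-CCAAGATCCTCGCTTCATGTTTCCATTACAGCGGATGGATATAATAATCCTGCAGAAGACCATATTAACTTACACC-3'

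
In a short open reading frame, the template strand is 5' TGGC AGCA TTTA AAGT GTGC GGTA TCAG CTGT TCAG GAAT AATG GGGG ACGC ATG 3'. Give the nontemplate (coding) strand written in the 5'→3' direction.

The coding strand is complementary and antiparallel to the template: take the complement (A↔T, G↔C) and reverse.

5'-CATGCGTCCCCCATTATTCCTGAACAGCTGATACCGCACACTTTAAATGCTGCCA-3'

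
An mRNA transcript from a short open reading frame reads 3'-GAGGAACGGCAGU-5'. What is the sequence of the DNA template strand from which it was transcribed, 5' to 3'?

5'-CTCCTTGCCGTCA-3'

Written 5'→3' the mRNA is UGACGGCAAGGAG, so the coding DNA strand is TGACGGCAAGGAG. The template is its reverse complement.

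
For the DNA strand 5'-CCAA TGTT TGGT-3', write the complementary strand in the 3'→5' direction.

Base-pairing A↔T, G↔C gives the complement. The complementary strand is antiparallel, so paired with a 5'→3' strand it runs 3'→5'.

3′-GGTTACAAACCA-5′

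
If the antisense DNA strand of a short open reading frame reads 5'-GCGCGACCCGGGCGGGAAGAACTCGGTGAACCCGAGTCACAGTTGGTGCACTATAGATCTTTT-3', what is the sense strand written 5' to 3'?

The coding strand is complementary and antiparallel to the template: take the complement (A↔T, G↔C) and reverse.

5'-AAAAGATCTATAGTGCACCAACTGTGACTCGGGTTCACCGAGTTCTTCCCGCCCGGGTCGCGC-3'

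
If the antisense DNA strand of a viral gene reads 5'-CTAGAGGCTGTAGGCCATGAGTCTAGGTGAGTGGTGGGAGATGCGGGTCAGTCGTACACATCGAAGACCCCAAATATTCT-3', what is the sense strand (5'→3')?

The coding strand is complementary and antiparallel to the template: take the complement (A↔T, G↔C) and reverse.

5′-AGAATATTTGGGGTCTTCGATGTGTACGACTGACCCGCATCTCCCACCACTCACCTAGACTCATGGCCTACAGCCTCTAG-3′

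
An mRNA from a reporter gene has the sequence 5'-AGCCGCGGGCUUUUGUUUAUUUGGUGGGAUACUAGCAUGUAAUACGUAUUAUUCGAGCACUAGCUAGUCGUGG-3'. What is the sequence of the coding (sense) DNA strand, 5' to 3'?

5'-AGCCGCGGGCTTTTGTTTATTTGGTGGGATACTAGCATGTAATACGTATTATTCGAGCACTAGCTAGTCGTGG-3'

The coding DNA strand has the same 5'→3' sequence as the mRNA with U replaced by T.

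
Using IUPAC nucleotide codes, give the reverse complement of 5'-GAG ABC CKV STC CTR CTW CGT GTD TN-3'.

5′-NAHACACGWAGYAGGASBMGGVTCTC-3′

Standard pairs A↔T, G↔C; ambiguity codes pair R↔Y, K↔M, W↔W, S↔S, B↔V, D↔H, N↔N. Complement (CTCTVGGMBSAGGAYGAWGCACAHAN), then reverse for 5'→3'.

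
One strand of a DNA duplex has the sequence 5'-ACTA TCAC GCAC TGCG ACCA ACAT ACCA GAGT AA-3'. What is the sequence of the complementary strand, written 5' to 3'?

Pairing A↔T and G↔C gives TGATAGTGCGTGACGCTGGTTGTATGGTCTCATT, running 3'→5'. Reverse for the 5'→3' convention.

5′-TTACTCTGGTATGTTGGTCGCAGTGCGTGATAGT-3′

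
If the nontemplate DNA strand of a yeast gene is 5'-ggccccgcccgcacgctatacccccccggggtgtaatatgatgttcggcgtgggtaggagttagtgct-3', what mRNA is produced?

5'-GGCCCCGCCCGCACGCUAUACCCCCCCGGGGUGUAAUAUGAUGUUCGGCGUGGGUAGGAGUUAGUGCU-3'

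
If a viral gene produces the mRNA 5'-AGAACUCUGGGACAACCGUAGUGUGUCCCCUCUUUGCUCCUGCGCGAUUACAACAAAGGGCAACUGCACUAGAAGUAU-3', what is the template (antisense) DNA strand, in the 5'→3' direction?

5'-ATACTTCTAGTGCAGTTGCCCTTTGTTGTAATCGCGCAGGAGCAAAGAGGGGACACACTACGGTTGTCCCAGAGTTCT-3'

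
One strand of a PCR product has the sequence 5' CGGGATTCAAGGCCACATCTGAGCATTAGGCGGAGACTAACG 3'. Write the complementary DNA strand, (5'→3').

5'-CGTTAGTCTCCGCCTAATGCTCAGATGTGGCCTTGAATCCCG-3'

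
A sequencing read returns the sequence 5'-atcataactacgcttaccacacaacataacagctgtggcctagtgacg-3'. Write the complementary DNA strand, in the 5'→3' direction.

The complement of ATCATAACTACGCTTACCACACAACATAACAGCTGTGGCCTAGTGACG is TAGTATTGATGCGAATGGTGTGTTGTATTGTCGACACCGGATCACTGC (A↔T, G↔C). DNA strands are antiparallel, so the complementary strand runs 3'→5'; reversing gives the 5'→3' form.

5'-CGTCACTAGGCCACAGCTGTTATGTTGTGTGGTAAGCGTAGTTATGAT-3'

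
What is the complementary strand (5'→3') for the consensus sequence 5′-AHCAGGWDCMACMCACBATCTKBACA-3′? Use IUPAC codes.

Standard pairs A↔T, G↔C; ambiguity codes pair M↔K, W↔W, B↔V, D↔H. Complement (TDGTCCWHGKTGKGTGVTAGAMVTGT), then reverse for 5'→3'.

5'-TGTVMAGATVGTGKGTKGHWCCTGDT-3'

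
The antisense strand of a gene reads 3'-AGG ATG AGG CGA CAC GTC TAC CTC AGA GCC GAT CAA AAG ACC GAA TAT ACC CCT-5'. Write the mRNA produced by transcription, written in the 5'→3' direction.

5'-UCCUACUCCGCUGUGCAGAUGGAGUCUCGGCUAGUUUUCUGGCUUAUAUGGGGA-3'

Reading the template 3'→5' as shown, RNA polymerase pairs each base (A→U, T→A, G↔C) to build mRNA 5'→3' directly.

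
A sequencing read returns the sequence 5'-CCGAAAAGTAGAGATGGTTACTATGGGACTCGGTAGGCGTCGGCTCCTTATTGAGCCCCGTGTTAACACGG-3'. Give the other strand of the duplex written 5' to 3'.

Pairing A↔T and G↔C gives GGCTTTTCATCTCTACCAATGATACCCTGAGCCATCCGCAGCCGAGGAATAACTCGGGGCACAATTGTGCC, running 3'→5'. Reverse for the 5'→3' convention.

5′-CCGTGTTAACACGGGGCTCAATAAGGAGCCGACGCCTACCGAGTCCCATAGTAACCATCTCTACTTTTCGG-3′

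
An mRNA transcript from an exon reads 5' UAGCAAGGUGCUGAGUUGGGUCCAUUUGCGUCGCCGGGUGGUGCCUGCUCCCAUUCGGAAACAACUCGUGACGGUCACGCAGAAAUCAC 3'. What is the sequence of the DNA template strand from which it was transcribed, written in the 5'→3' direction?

Replace U with T to get the coding DNA strand: TAGCAAGGTGCTGAGTTGGGTCCATTTGCGTCGCCGGGTGGTGCCTGCTCCCATTCGGAAACAACTCGTGACGGTCACGCAGAAATCAC. The template strand is its reverse complement (complement ATCGTTCCACGACTCAACCCAGGTAAACGCAGCGGCCCACCACGGACGAGGGTAAGCCTTTGTTGAGCACTGCCAGTGCGTCTTTAGTG, then reverse).

5'-GTGATTTCTGCGTGACCGTCACGAGTTGTTTCCGAATGGGAGCAGGCACCACCCGGCGACGCAAATGGACCCAACTCAGCACCTTGCTA-3'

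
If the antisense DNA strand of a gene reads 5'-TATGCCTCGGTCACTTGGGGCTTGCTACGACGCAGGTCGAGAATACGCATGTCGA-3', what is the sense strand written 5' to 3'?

5'-TCGACATGCGTATTCTCGACCTGCGTCGTAGCAAGCCCCAAGTGACCGAGGCATA-3'

The coding strand is complementary and antiparallel to the template: take the complement (A↔T, G↔C) and reverse.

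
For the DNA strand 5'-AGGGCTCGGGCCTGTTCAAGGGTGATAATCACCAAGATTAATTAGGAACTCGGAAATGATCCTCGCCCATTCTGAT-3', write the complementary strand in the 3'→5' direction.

3'-TCCCGAGCCCGGACAAGTTCCCACTATTAGTGGTTCTAATTAATCCTTGAGCCTTTACTAGGAGCGGGTAAGACTA-5'

Base-pairing A↔T, G↔C gives the complement. The complementary strand is antiparallel, so paired with a 5'→3' strand it runs 3'→5'.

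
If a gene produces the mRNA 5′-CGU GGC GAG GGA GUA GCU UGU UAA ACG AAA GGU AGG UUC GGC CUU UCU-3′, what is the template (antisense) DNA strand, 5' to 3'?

Replace U with T to get the coding DNA strand: CGTGGCGAGGGAGTAGCTTGTTAAACGAAAGGTAGGTTCGGCCTTTCT. The template strand is its reverse complement (complement GCACCGCTCCCTCATCGAACAATTTGCTTTCCATCCAAGCCGGAAAGA, then reverse).

5'-AGAAAGGCCGAACCTACCTTTCGTTTAACAAGCTACTCCCTCGCCACG-3'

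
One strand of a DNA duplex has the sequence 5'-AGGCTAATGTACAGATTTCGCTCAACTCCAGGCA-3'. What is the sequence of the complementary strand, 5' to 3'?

The complement of AGGCTAATGTACAGATTTCGCTCAACTCCAGGCA is TCCGATTACATGTCTAAAGCGAGTTGAGGTCCGT (A↔T, G↔C). DNA strands are antiparallel, so the complementary strand runs 3'→5'; reversing gives the 5'→3' form.

5'-TGCCTGGAGTTGAGCGAAATCTGTACATTAGCCT-3'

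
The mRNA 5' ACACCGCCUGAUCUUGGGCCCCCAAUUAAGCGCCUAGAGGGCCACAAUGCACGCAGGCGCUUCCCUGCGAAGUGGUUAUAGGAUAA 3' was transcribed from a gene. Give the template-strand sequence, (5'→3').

Replace U with T to get the coding DNA strand: ACACCGCCTGATCTTGGGCCCCCAATTAAGCGCCTAGAGGGCCACAATGCACGCAGGCGCTTCCCTGCGAAGTGGTTATAGGATAA. The template strand is its reverse complement (complement TGTGGCGGACTAGAACCCGGGGGTTAATTCGCGGATCTCCCGGTGTTACGTGCGTCCGCGAAGGGACGCTTCACCAATATCCTATT, then reverse).

5'-TTATCCTATAACCACTTCGCAGGGAAGCGCCTGCGTGCATTGTGGCCCTCTAGGCGCTTAATTGGGGGCCCAAGATCAGGCGGTGT-3'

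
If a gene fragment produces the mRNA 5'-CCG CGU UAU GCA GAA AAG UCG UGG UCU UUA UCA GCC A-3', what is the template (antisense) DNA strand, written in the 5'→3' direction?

5'-TGGCTGATAAAGACCACGACTTTTCTGCATAACGCGG-3'

Replace U with T to get the coding DNA strand: CCGCGTTATGCAGAAAAGTCGTGGTCTTTATCAGCCA. The template strand is its reverse complement (complement GGCGCAATACGTCTTTTCAGCACCAGAAATAGTCGGT, then reverse).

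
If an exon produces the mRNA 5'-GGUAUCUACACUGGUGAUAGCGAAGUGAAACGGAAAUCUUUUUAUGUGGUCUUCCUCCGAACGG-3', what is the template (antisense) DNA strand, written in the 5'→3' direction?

Replace U with T to get the coding DNA strand: GGTATCTACACTGGTGATAGCGAAGTGAAACGGAAATCTTTTTATGTGGTCTTCCTCCGAACGG. The template strand is its reverse complement (complement CCATAGATGTGACCACTATCGCTTCACTTTGCCTTTAGAAAAATACACCAGAAGGAGGCTTGCC, then reverse).

5'-CCGTTCGGAGGAAGACCACATAAAAAGATTTCCGTTTCACTTCGCTATCACCAGTGTAGATACC-3'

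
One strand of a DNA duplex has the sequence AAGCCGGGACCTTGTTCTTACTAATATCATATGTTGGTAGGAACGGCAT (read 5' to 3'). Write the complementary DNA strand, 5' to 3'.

5'-ATGCCGTTCCTACCAACATATGATATTAGTAAGAACAAGGTCCCGGCTT-3'

The complement of AAGCCGGGACCTTGTTCTTACTAATATCATATGTTGGTAGGAACGGCAT is TTCGGCCCTGGAACAAGAATGATTATAGTATACAACCATCCTTGCCGTA (A↔T, G↔C). DNA strands are antiparallel, so the complementary strand runs 3'→5'; reversing gives the 5'→3' form.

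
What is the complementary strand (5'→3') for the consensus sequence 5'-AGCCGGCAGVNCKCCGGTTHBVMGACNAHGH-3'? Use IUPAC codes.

5'-DCDTNGTCKBVDAACCGGMGNBCTGCCGGCT-3'

Standard pairs A↔T, G↔C; ambiguity codes pair M↔K, B↔V, H↔D, N↔N. Complement (TCGGCCGTCBNGMGGCCAADVBKCTGNTDCD), then reverse for 5'→3'.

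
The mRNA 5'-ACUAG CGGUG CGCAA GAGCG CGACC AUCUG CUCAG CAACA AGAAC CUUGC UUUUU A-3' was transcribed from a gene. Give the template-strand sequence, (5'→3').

Replace U with T to get the coding DNA strand: ACTAGCGGTGCGCAAGAGCGCGACCATCTGCTCAGCAACAAGAACCTTGCTTTTTA. The template strand is its reverse complement (complement TGATCGCCACGCGTTCTCGCGCTGGTAGACGAGTCGTTGTTCTTGGAACGAAAAAT, then reverse).

5'-TAAAAAGCAAGGTTCTTGTTGCTGAGCAGATGGTCGCGCTCTTGCGCACCGCTAGT-3'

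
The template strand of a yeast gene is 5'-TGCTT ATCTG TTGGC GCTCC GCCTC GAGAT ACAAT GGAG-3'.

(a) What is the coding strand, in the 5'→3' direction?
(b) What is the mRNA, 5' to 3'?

(a) 5'-CTCCATTGTATCTCGAGGCGGAGCGCCAACAGATAAGCA-3'
(b) 5′-CUCCAUUGUAUCUCGAGGCGGAGCGCCAACAGAUAAGCA-3′

(a) The coding strand is the reverse complement of the template: complement ACGAATAGACAACCGCGAGGCGGAGCTCTATGTTACCTC, then reverse.
(b) mRNA has the coding-strand sequence with T→U.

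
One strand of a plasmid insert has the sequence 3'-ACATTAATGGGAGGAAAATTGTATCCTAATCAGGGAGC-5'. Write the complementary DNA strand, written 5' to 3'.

5'-TGTAATTACCCTCCTTTTAACATAGGATTAGTCCCTCG-3'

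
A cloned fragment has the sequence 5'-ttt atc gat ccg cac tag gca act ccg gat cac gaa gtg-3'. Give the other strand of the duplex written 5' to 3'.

Pairing A↔T and G↔C gives AAATAGCTAGGCGTGATCCGTTGAGGCCTAGTGCTTCAC, running 3'→5'. Reverse for the 5'→3' convention.

5'-CACTTCGTGATCCGGAGTTGCCTAGTGCGGATCGATAAA-3'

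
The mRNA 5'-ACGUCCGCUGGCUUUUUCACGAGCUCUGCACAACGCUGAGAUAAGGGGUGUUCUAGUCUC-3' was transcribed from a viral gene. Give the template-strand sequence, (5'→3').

Replace U with T to get the coding DNA strand: ACGTCCGCTGGCTTTTTCACGAGCTCTGCACAACGCTGAGATAAGGGGTGTTCTAGTCTC. The template strand is its reverse complement (complement TGCAGGCGACCGAAAAAGTGCTCGAGACGTGTTGCGACTCTATTCCCCACAAGATCAGAG, then reverse).

5'-GAGACTAGAACACCCCTTATCTCAGCGTTGTGCAGAGCTCGTGAAAAAGCCAGCGGACGT-3'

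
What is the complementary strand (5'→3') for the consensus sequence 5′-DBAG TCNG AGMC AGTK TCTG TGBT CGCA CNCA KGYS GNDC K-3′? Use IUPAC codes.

Standard pairs A↔T, G↔C; ambiguity codes pair Y↔R, M↔K, S↔S, B↔V, D↔H, N↔N. Complement (HVTCAGNCTCKGTCAMAGACACVAGCGTGNGTMCRSCNHGM), then reverse for 5'→3'.

5'-MGHNCSRCMTGNGTGCGAVCACAGAMACTGKCTCNGACTVH-3'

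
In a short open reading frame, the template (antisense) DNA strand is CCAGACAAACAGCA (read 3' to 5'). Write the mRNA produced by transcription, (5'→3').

Reading the template 3'→5' as shown, RNA polymerase pairs each base (A→U, T→A, G↔C) to build mRNA 5'→3' directly.

5'-GGUCUGUUUGUCGU-3'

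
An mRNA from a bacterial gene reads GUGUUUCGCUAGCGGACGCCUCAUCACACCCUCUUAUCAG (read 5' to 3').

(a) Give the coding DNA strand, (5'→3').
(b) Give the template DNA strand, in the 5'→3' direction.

(a) 5'-GTGTTTCGCTAGCGGACGCCTCATCACACCCTCTTATCAG-3'
(b) 5′-CTGATAAGAGGGTGTGATGAGGCGTCCGCTAGCGAAACAC-3′

(a) The coding strand matches the mRNA with U→T.
(b) The template strand is the reverse complement of the coding strand.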